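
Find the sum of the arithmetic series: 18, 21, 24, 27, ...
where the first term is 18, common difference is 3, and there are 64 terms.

Sₙ = n/2 × (first + last)
Last term = a + (n-1)d = 18 + (64-1)×3 = 207
S_64 = 64/2 × (18 + 207)
S_64 = 64/2 × 225 = 7200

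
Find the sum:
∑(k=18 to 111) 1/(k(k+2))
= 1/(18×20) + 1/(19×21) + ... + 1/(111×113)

Partial fractions: 1/(k(k+2)) = (1/2)[1/k - 1/(k+2)]
Telescoping leaves the first two and last two terms:
= (1/2)[1/18 + 1/19 - 1/112 - 1/113]
= 195661/4328352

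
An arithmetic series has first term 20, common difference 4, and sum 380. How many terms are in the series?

Using S = n/2 × [2a + (n-1)d]
380 = n/2 × [2(20) + (n-1)(4)]
380 = n/2 × [40 + 4n - 4]
760 = n × [36 + 4n]
4n² + (36)n - 760 = 0
Discriminant: Δ = (36)² - 4(4)(-760) = 1296 + 12160 = 13456
√Δ = 116
n = [-(36) + √Δ] / (2·4) = (-36 + 116) / 8 = 80 / 8 = 10
(The negative root is discarded since n must be a positive integer.)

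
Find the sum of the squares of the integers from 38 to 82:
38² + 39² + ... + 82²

Use ∑_{k=1}^{n} k² = n(n+1)(2n+1)/6, then subtract the first 37 terms.
∑_{k=1}^{82} k² = 82×83×165/6 = 187165
∑_{k=1}^{37} k² = 37×38×75/6 = 17575
∑_{k=38}^{82} k² = 187165 - 17575 = 169590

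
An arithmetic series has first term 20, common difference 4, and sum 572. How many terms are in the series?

Using S = n/2 × [2a + (n-1)d]
572 = n/2 × [2(20) + (n-1)(4)]
572 = n/2 × [40 + 4n - 4]
1144 = n × [36 + 4n]
4n² + (36)n - 1144 = 0
Discriminant: Δ = (36)² - 4(4)(-1144) = 1296 + 18304 = 19600
√Δ = 140
n = [-(36) + √Δ] / (2·4) = (-36 + 140) / 8 = 104 / 8 = 13
(The negative root is discarded since n must be a positive integer.)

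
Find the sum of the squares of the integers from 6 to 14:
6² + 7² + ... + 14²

Use ∑_{k=1}^{n} k² = n(n+1)(2n+1)/6, then subtract the first 5 terms.
∑_{k=1}^{14} k² = 14×15×29/6 = 1015
∑_{k=1}^{5} k² = 5×6×11/6 = 55
∑_{k=6}^{14} k² = 1015 - 55 = 960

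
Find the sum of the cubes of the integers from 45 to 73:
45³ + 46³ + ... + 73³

Use ∑_{k=1}^{n} k³ = [n(n+1)/2]², then subtract the first 44 terms.
∑_{k=1}^{73} k³ = [73×74/2]² = 2701² = 7295401
∑_{k=1}^{44} k³ = [44×45/2]² = 990² = 980100
∑_{k=45}^{73} k³ = 7295401 - 980100 = 6315301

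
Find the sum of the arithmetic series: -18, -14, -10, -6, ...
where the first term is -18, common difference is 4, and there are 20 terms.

Sₙ = n/2 × (first + last)
Last term = a + (n-1)d = -18 + (20-1)×4 = 58
S_20 = 20/2 × (-18 + 58)
S_20 = 20/2 × 40 = 400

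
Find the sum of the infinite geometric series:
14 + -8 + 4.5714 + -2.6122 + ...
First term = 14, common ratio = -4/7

For |r| < 1, S = a / (1 - r)
S = 14 / (1 - (-4/7))
S = 14 / (11/7)
S = 98/11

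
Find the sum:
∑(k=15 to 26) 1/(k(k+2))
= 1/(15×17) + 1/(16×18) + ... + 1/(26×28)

Partial fractions: 1/(k(k+2)) = (1/2)[1/k - 1/(k+2)]
Telescoping leaves the first two and last two terms:
= (1/2)[1/15 + 1/16 - 1/27 - 1/28]
= 853/30240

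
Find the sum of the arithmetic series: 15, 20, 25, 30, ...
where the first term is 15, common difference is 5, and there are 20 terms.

Sₙ = n/2 × (first + last)
Last term = a + (n-1)d = 15 + (20-1)×5 = 110
S_20 = 20/2 × (15 + 110)
S_20 = 20/2 × 125 = 1250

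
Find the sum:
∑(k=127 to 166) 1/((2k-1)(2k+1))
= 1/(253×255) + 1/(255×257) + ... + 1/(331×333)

Partial fractions: 1/((2k-1)(2k+1)) = (1/2)[1/(2k-1) - 1/(2k+1)]
The series telescopes:
= (1/2)[1/253 - 1/333]
= 40/84249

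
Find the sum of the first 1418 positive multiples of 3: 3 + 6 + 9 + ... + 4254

Factor out 3: = 3(1 + 2 + ... + 1418) = 3 × n(n+1)/2
= 3 × 1418×1419/2
= 3 × 1006071
= 3018213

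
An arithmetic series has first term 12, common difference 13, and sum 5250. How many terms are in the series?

Using S = n/2 × [2a + (n-1)d]
5250 = n/2 × [2(12) + (n-1)(13)]
5250 = n/2 × [24 + 13n - 13]
10500 = n × [11 + 13n]
13n² + (11)n - 10500 = 0
Discriminant: Δ = (11)² - 4(13)(-10500) = 121 + 546000 = 546121
√Δ = 739
n = [-(11) + √Δ] / (2·13) = (-11 + 739) / 26 = 728 / 26 = 28
(The negative root is discarded since n must be a positive integer.)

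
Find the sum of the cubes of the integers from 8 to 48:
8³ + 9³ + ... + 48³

Use ∑_{k=1}^{n} k³ = [n(n+1)/2]², then subtract the first 7 terms.
∑_{k=1}^{48} k³ = [48×49/2]² = 1176² = 1382976
∑_{k=1}^{7} k³ = [7×8/2]² = 28² = 784
∑_{k=8}^{48} k³ = 1382976 - 784 = 1382192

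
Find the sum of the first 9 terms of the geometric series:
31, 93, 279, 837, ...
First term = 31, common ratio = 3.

Sₙ = a(1 - rⁿ) / (1 - r)
S_9 = 31(1 - 3^9) / (1 - 3)
S_9 = 31(1 - 19683) / (-2)
S_9 = 305071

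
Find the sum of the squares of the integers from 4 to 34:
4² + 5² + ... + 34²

Use ∑_{k=1}^{n} k² = n(n+1)(2n+1)/6, then subtract the first 3 terms.
∑_{k=1}^{34} k² = 34×35×69/6 = 13685
∑_{k=1}^{3} k² = 3×4×7/6 = 14
∑_{k=4}^{34} k² = 13685 - 14 = 13671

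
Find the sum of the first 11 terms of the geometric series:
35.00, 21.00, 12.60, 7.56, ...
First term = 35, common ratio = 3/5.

Sₙ = a(1 - rⁿ) / (1 - r)
S_11 = 35(1 - (3/5)^11) / (1 - (3/5))
S_11 = 35(1 - (177147/48828125)) / (2/5)
S_11 = 170278423/1953125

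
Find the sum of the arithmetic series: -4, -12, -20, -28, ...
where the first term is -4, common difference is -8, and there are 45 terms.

Sₙ = n/2 × (first + last)
Last term = a + (n-1)d = -4 + (45-1)×(-8) = -356
S_45 = 45/2 × (-4 + (-356))
S_45 = 45/2 × (-360) = -8100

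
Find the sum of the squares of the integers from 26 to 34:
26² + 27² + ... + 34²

Use ∑_{k=1}^{n} k² = n(n+1)(2n+1)/6, then subtract the first 25 terms.
∑_{k=1}^{34} k² = 34×35×69/6 = 13685
∑_{k=1}^{25} k² = 25×26×51/6 = 5525
∑_{k=26}^{34} k² = 13685 - 5525 = 8160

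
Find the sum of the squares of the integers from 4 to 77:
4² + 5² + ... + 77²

Use ∑_{k=1}^{n} k² = n(n+1)(2n+1)/6, then subtract the first 3 terms.
∑_{k=1}^{77} k² = 77×78×155/6 = 155155
∑_{k=1}^{3} k² = 3×4×7/6 = 14
∑_{k=4}^{77} k² = 155155 - 14 = 155141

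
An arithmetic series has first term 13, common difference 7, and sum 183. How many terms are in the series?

Using S = n/2 × [2a + (n-1)d]
183 = n/2 × [2(13) + (n-1)(7)]
183 = n/2 × [26 + 7n - 7]
366 = n × [19 + 7n]
7n² + (19)n - 366 = 0
Discriminant: Δ = (19)² - 4(7)(-366) = 361 + 10248 = 10609
√Δ = 103
n = [-(19) + √Δ] / (2·7) = (-19 + 103) / 14 = 84 / 14 = 6
(The negative root is discarded since n must be a positive integer.)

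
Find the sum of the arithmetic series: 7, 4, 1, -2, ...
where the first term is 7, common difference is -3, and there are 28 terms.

Sₙ = n/2 × (first + last)
Last term = a + (n-1)d = 7 + (28-1)×(-3) = -74
S_28 = 28/2 × (7 + (-74))
S_28 = 28/2 × (-67) = -938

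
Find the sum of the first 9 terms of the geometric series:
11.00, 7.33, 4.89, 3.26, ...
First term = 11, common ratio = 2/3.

Sₙ = a(1 - rⁿ) / (1 - r)
S_9 = 11(1 - (2/3)^9) / (1 - (2/3))
S_9 = 11(1 - (512/19683)) / (1/3)
S_9 = 210881/6561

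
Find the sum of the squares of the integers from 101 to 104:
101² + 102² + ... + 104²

Use ∑_{k=1}^{n} k² = n(n+1)(2n+1)/6, then subtract the first 100 terms.
∑_{k=1}^{104} k² = 104×105×209/6 = 380380
∑_{k=1}^{100} k² = 100×101×201/6 = 338350
∑_{k=101}^{104} k² = 380380 - 338350 = 42030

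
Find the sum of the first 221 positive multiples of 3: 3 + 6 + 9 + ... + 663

Factor out 3: = 3(1 + 2 + ... + 221) = 3 × n(n+1)/2
= 3 × 221×222/2
= 3 × 24531
= 73593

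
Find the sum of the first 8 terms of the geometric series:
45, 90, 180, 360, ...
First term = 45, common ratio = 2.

Sₙ = a(1 - rⁿ) / (1 - r)
S_8 = 45(1 - 2^8) / (1 - 2)
S_8 = 45(1 - 256) / (-1)
S_8 = 11475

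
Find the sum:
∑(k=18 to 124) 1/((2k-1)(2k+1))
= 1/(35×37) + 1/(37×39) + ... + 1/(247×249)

Partial fractions: 1/((2k-1)(2k+1)) = (1/2)[1/(2k-1) - 1/(2k+1)]
The series telescopes:
= (1/2)[1/35 - 1/249]
= 107/8715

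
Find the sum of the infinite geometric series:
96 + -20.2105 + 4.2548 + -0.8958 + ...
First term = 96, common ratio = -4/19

For |r| < 1, S = a / (1 - r)
S = 96 / (1 - (-4/19))
S = 96 / (23/19)
S = 1824/23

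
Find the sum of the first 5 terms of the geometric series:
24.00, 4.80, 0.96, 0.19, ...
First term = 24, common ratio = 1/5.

Sₙ = a(1 - rⁿ) / (1 - r)
S_5 = 24(1 - (1/5)^5) / (1 - (1/5))
S_5 = 24(1 - (1/3125)) / (4/5)
S_5 = 18744/625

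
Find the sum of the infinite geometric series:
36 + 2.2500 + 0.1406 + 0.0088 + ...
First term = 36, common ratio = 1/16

For |r| < 1, S = a / (1 - r)
S = 36 / (1 - (1/16))
S = 36 / (15/16)
S = 192/5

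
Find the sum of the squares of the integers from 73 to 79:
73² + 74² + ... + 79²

Use ∑_{k=1}^{n} k² = n(n+1)(2n+1)/6, then subtract the first 72 terms.
∑_{k=1}^{79} k² = 79×80×159/6 = 167480
∑_{k=1}^{72} k² = 72×73×145/6 = 127020
∑_{k=73}^{79} k² = 167480 - 127020 = 40460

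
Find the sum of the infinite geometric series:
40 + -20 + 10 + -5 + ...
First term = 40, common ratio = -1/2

For |r| < 1, S = a / (1 - r)
S = 40 / (1 - (-1/2))
S = 40 / (3/2)
S = 80/3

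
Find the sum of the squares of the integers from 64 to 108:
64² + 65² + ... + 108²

Use ∑_{k=1}^{n} k² = n(n+1)(2n+1)/6, then subtract the first 63 terms.
∑_{k=1}^{108} k² = 108×109×217/6 = 425754
∑_{k=1}^{63} k² = 63×64×127/6 = 85344
∑_{k=64}^{108} k² = 425754 - 85344 = 340410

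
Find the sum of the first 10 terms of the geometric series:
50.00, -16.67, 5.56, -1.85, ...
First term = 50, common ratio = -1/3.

Sₙ = a(1 - rⁿ) / (1 - r)
S_10 = 50(1 - (-1/3)^10) / (1 - (-1/3))
S_10 = 50(1 - (1/59049)) / (4/3)
S_10 = 738100/19683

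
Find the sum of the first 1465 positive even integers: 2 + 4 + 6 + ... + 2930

Sum of first n even numbers = n(n+1)
= 1465×1466
= 2147690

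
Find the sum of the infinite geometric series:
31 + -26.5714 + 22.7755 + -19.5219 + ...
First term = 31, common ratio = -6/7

For |r| < 1, S = a / (1 - r)
S = 31 / (1 - (-6/7))
S = 31 / (13/7)
S = 217/13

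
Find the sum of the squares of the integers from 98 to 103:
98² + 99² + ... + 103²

Use ∑_{k=1}^{n} k² = n(n+1)(2n+1)/6, then subtract the first 97 terms.
∑_{k=1}^{103} k² = 103×104×207/6 = 369564
∑_{k=1}^{97} k² = 97×98×195/6 = 308945
∑_{k=98}^{103} k² = 369564 - 308945 = 60619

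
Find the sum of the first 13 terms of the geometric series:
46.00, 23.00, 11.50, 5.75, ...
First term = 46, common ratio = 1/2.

Sₙ = a(1 - rⁿ) / (1 - r)
S_13 = 46(1 - (1/2)^13) / (1 - (1/2))
S_13 = 46(1 - (1/8192)) / (1/2)
S_13 = 188393/2048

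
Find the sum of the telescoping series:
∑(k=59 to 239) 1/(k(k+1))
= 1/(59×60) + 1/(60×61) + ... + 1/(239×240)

Partial fractions: 1/(k(k+1)) = 1/k - 1/(k+1)
The series telescopes:
= (1/59 - 1/60) + (1/60 - 1/61) + ... + (1/239 - 1/240)
= 1/59 - 1/240
= 181/14160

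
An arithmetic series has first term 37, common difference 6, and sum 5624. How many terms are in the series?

Using S = n/2 × [2a + (n-1)d]
5624 = n/2 × [2(37) + (n-1)(6)]
5624 = n/2 × [74 + 6n - 6]
11248 = n × [68 + 6n]
6n² + (68)n - 11248 = 0
Discriminant: Δ = (68)² - 4(6)(-11248) = 4624 + 269952 = 274576
√Δ = 524
n = [-(68) + √Δ] / (2·6) = (-68 + 524) / 12 = 456 / 12 = 38
(The negative root is discarded since n must be a positive integer.)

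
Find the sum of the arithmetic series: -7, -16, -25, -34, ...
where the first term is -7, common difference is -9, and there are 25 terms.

Sₙ = n/2 × (first + last)
Last term = a + (n-1)d = -7 + (25-1)×(-9) = -223
S_25 = 25/2 × (-7 + (-223))
S_25 = 25/2 × (-230) = -2875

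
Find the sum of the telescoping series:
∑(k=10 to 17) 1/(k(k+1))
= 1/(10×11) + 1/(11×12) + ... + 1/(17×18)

Partial fractions: 1/(k(k+1)) = 1/k - 1/(k+1)
The series telescopes:
= (1/10 - 1/11) + (1/11 - 1/12) + ... + (1/17 - 1/18)
= 1/10 - 1/18
= 2/45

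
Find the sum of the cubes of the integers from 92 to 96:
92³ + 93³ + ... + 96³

Use ∑_{k=1}^{n} k³ = [n(n+1)/2]², then subtract the first 91 terms.
∑_{k=1}^{96} k³ = [96×97/2]² = 4656² = 21678336
∑_{k=1}^{91} k³ = [91×92/2]² = 4186² = 17522596
∑_{k=92}^{96} k³ = 21678336 - 17522596 = 4155740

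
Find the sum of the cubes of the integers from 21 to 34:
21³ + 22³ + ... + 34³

Use ∑_{k=1}^{n} k³ = [n(n+1)/2]², then subtract the first 20 terms.
∑_{k=1}^{34} k³ = [34×35/2]² = 595² = 354025
∑_{k=1}^{20} k³ = [20×21/2]² = 210² = 44100
∑_{k=21}^{34} k³ = 354025 - 44100 = 309925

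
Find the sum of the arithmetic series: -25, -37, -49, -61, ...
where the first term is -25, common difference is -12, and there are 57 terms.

Sₙ = n/2 × (first + last)
Last term = a + (n-1)d = -25 + (57-1)×(-12) = -697
S_57 = 57/2 × (-25 + (-697))
S_57 = 57/2 × (-722) = -20577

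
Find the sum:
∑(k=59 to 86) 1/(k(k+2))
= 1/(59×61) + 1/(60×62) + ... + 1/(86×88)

Partial fractions: 1/(k(k+2)) = (1/2)[1/k - 1/(k+2)]
Telescoping leaves the first two and last two terms:
= (1/2)[1/59 + 1/60 - 1/87 - 1/88]
= 8099/1505680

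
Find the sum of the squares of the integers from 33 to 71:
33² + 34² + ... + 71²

Use ∑_{k=1}^{n} k² = n(n+1)(2n+1)/6, then subtract the first 32 terms.
∑_{k=1}^{71} k² = 71×72×143/6 = 121836
∑_{k=1}^{32} k² = 32×33×65/6 = 11440
∑_{k=33}^{71} k² = 121836 - 11440 = 110396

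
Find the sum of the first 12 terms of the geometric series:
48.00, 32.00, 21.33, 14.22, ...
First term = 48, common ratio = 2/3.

Sₙ = a(1 - rⁿ) / (1 - r)
S_12 = 48(1 - (2/3)^12) / (1 - (2/3))
S_12 = 48(1 - (4096/531441)) / (1/3)
S_12 = 8437520/59049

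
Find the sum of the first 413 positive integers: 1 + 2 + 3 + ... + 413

Formula: ∑k = n(n+1)/2
= 413×414/2
= 170982/2
= 85491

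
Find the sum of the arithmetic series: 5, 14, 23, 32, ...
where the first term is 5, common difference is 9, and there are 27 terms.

Sₙ = n/2 × (first + last)
Last term = a + (n-1)d = 5 + (27-1)×9 = 239
S_27 = 27/2 × (5 + 239)
S_27 = 27/2 × 244 = 3294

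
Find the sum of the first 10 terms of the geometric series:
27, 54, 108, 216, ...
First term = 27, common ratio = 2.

Sₙ = a(1 - rⁿ) / (1 - r)
S_10 = 27(1 - 2^10) / (1 - 2)
S_10 = 27(1 - 1024) / (-1)
S_10 = 27621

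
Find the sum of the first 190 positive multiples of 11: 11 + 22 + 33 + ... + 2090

Factor out 11: = 11(1 + 2 + ... + 190) = 11 × n(n+1)/2
= 11 × 190×191/2
= 11 × 18145
= 199595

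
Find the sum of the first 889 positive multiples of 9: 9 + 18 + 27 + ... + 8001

Factor out 9: = 9(1 + 2 + ... + 889) = 9 × n(n+1)/2
= 9 × 889×890/2
= 9 × 395605
= 3560445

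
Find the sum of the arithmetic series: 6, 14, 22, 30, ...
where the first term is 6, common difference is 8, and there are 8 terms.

Sₙ = n/2 × (first + last)
Last term = a + (n-1)d = 6 + (8-1)×8 = 62
S_8 = 8/2 × (6 + 62)
S_8 = 8/2 × 68 = 272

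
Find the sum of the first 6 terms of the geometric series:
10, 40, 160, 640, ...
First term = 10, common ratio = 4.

Sₙ = a(1 - rⁿ) / (1 - r)
S_6 = 10(1 - 4^6) / (1 - 4)
S_6 = 10(1 - 4096) / (-3)
S_6 = 13650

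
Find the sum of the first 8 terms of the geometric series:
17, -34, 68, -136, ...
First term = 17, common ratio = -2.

Sₙ = a(1 - rⁿ) / (1 - r)
S_8 = 17(1 - (-2)^8) / (1 - (-2))
S_8 = 17(1 - 256) / (3)
S_8 = -1445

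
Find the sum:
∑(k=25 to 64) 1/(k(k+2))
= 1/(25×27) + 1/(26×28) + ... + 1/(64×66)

Partial fractions: 1/(k(k+2)) = (1/2)[1/k - 1/(k+2)]
Telescoping leaves the first two and last two terms:
= (1/2)[1/25 + 1/26 - 1/65 - 1/66]
= 257/10725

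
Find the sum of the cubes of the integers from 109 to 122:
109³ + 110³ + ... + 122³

Use ∑_{k=1}^{n} k³ = [n(n+1)/2]², then subtract the first 108 terms.
∑_{k=1}^{122} k³ = [122×123/2]² = 7503² = 56295009
∑_{k=1}^{108} k³ = [108×109/2]² = 5886² = 34644996
∑_{k=109}^{122} k³ = 56295009 - 34644996 = 21650013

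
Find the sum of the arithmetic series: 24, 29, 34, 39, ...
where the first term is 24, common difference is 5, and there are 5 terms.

Sₙ = n/2 × (first + last)
Last term = a + (n-1)d = 24 + (5-1)×5 = 44
S_5 = 5/2 × (24 + 44)
S_5 = 5/2 × 68 = 170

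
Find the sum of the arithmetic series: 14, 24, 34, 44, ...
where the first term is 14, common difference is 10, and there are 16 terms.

Sₙ = n/2 × (first + last)
Last term = a + (n-1)d = 14 + (16-1)×10 = 164
S_16 = 16/2 × (14 + 164)
S_16 = 16/2 × 178 = 1424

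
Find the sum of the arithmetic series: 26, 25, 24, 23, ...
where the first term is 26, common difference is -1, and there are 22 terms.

Sₙ = n/2 × (first + last)
Last term = a + (n-1)d = 26 + (22-1)×(-1) = 5
S_22 = 22/2 × (26 + 5)
S_22 = 22/2 × 31 = 341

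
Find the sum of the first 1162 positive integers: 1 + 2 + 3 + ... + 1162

Formula: ∑k = n(n+1)/2
= 1162×1163/2
= 1351406/2
= 675703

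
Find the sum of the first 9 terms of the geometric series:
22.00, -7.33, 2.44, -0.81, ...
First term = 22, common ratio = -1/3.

Sₙ = a(1 - rⁿ) / (1 - r)
S_9 = 22(1 - (-1/3)^9) / (1 - (-1/3))
S_9 = 22(1 - (-1/19683)) / (4/3)
S_9 = 108262/6561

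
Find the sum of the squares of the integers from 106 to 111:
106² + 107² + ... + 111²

Use ∑_{k=1}^{n} k² = n(n+1)(2n+1)/6, then subtract the first 105 terms.
∑_{k=1}^{111} k² = 111×112×223/6 = 462056
∑_{k=1}^{105} k² = 105×106×211/6 = 391405
∑_{k=106}^{111} k² = 462056 - 391405 = 70651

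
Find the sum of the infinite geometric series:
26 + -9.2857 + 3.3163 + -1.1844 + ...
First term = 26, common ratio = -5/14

For |r| < 1, S = a / (1 - r)
S = 26 / (1 - (-5/14))
S = 26 / (19/14)
S = 364/19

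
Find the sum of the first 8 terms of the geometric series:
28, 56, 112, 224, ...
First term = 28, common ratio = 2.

Sₙ = a(1 - rⁿ) / (1 - r)
S_8 = 28(1 - 2^8) / (1 - 2)
S_8 = 28(1 - 256) / (-1)
S_8 = 7140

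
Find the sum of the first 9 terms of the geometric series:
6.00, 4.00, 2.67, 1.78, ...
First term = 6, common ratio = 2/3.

Sₙ = a(1 - rⁿ) / (1 - r)
S_9 = 6(1 - (2/3)^9) / (1 - (2/3))
S_9 = 6(1 - (512/19683)) / (1/3)
S_9 = 38342/2187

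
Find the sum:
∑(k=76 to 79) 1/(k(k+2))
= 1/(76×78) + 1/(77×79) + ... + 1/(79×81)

Partial fractions: 1/(k(k+2)) = (1/2)[1/k - 1/(k+2)]
Telescoping leaves the first two and last two terms:
= (1/2)[1/76 + 1/77 - 1/80 - 1/81]
= 12317/18960480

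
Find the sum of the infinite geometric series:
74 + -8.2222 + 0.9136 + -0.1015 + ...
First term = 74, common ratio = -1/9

For |r| < 1, S = a / (1 - r)
S = 74 / (1 - (-1/9))
S = 74 / (10/9)
S = 333/5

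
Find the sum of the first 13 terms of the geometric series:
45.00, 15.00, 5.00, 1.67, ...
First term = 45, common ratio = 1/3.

Sₙ = a(1 - rⁿ) / (1 - r)
S_13 = 45(1 - (1/3)^13) / (1 - (1/3))
S_13 = 45(1 - (1/1594323)) / (2/3)
S_13 = 3985805/59049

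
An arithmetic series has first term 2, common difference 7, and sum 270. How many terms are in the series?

Using S = n/2 × [2a + (n-1)d]
270 = n/2 × [2(2) + (n-1)(7)]
270 = n/2 × [4 + 7n - 7]
540 = n × [-3 + 7n]
7n² + (-3)n - 540 = 0
Discriminant: Δ = (-3)² - 4(7)(-540) = 9 + 15120 = 15129
√Δ = 123
n = [-(-3) + √Δ] / (2·7) = (3 + 123) / 14 = 126 / 14 = 9
(The negative root is discarded since n must be a positive integer.)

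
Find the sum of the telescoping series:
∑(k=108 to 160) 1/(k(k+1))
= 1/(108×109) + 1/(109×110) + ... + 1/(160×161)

Partial fractions: 1/(k(k+1)) = 1/k - 1/(k+1)
The series telescopes:
= (1/108 - 1/109) + (1/109 - 1/110) + ... + (1/160 - 1/161)
= 1/108 - 1/161
= 53/17388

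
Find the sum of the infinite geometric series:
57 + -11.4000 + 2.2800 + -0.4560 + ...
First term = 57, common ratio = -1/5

For |r| < 1, S = a / (1 - r)
S = 57 / (1 - (-1/5))
S = 57 / (6/5)
S = 95/2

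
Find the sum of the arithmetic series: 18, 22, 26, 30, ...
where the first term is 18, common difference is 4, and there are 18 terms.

Sₙ = n/2 × (first + last)
Last term = a + (n-1)d = 18 + (18-1)×4 = 86
S_18 = 18/2 × (18 + 86)
S_18 = 18/2 × 104 = 936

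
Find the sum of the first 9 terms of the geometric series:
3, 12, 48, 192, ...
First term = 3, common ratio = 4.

Sₙ = a(1 - rⁿ) / (1 - r)
S_9 = 3(1 - 4^9) / (1 - 4)
S_9 = 3(1 - 262144) / (-3)
S_9 = 262143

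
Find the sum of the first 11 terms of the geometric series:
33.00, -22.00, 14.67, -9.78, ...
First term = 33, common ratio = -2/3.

Sₙ = a(1 - rⁿ) / (1 - r)
S_11 = 33(1 - (-2/3)^11) / (1 - (-2/3))
S_11 = 33(1 - (-2048/177147)) / (5/3)
S_11 = 394229/19683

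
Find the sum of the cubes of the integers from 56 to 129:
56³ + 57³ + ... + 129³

Use ∑_{k=1}^{n} k³ = [n(n+1)/2]², then subtract the first 55 terms.
∑_{k=1}^{129} k³ = [129×130/2]² = 8385² = 70308225
∑_{k=1}^{55} k³ = [55×56/2]² = 1540² = 2371600
∑_{k=56}^{129} k³ = 70308225 - 2371600 = 67936625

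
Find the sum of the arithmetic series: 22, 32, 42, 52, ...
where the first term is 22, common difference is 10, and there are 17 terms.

Sₙ = n/2 × (first + last)
Last term = a + (n-1)d = 22 + (17-1)×10 = 182
S_17 = 17/2 × (22 + 182)
S_17 = 17/2 × 204 = 1734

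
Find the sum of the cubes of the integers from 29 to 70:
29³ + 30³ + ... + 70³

Use ∑_{k=1}^{n} k³ = [n(n+1)/2]², then subtract the first 28 terms.
∑_{k=1}^{70} k³ = [70×71/2]² = 2485² = 6175225
∑_{k=1}^{28} k³ = [28×29/2]² = 406² = 164836
∑_{k=29}^{70} k³ = 6175225 - 164836 = 6010389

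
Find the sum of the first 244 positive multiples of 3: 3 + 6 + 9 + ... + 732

Factor out 3: = 3(1 + 2 + ... + 244) = 3 × n(n+1)/2
= 3 × 244×245/2
= 3 × 29890
= 89670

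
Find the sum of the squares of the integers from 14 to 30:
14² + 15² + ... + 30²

Use ∑_{k=1}^{n} k² = n(n+1)(2n+1)/6, then subtract the first 13 terms.
∑_{k=1}^{30} k² = 30×31×61/6 = 9455
∑_{k=1}^{13} k² = 13×14×27/6 = 819
∑_{k=14}^{30} k² = 9455 - 819 = 8636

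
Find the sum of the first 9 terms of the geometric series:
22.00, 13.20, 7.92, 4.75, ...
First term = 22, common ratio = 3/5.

Sₙ = a(1 - rⁿ) / (1 - r)
S_9 = 22(1 - (3/5)^9) / (1 - (3/5))
S_9 = 22(1 - (19683/1953125)) / (2/5)
S_9 = 21267862/390625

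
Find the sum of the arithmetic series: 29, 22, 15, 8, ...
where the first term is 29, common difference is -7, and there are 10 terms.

Sₙ = n/2 × (first + last)
Last term = a + (n-1)d = 29 + (10-1)×(-7) = -34
S_10 = 10/2 × (29 + (-34))
S_10 = 10/2 × (-5) = -25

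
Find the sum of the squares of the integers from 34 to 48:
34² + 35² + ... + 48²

Use ∑_{k=1}^{n} k² = n(n+1)(2n+1)/6, then subtract the first 33 terms.
∑_{k=1}^{48} k² = 48×49×97/6 = 38024
∑_{k=1}^{33} k² = 33×34×67/6 = 12529
∑_{k=34}^{48} k² = 38024 - 12529 = 25495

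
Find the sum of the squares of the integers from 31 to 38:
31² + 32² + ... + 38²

Use ∑_{k=1}^{n} k² = n(n+1)(2n+1)/6, then subtract the first 30 terms.
∑_{k=1}^{38} k² = 38×39×77/6 = 19019
∑_{k=1}^{30} k² = 30×31×61/6 = 9455
∑_{k=31}^{38} k² = 19019 - 9455 = 9564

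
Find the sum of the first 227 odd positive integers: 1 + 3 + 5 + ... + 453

Sum of first n odd numbers = n²
= 227²
= 51529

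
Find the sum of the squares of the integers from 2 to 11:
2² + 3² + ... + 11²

Use ∑_{k=1}^{n} k² = n(n+1)(2n+1)/6, then subtract the first 1 terms.
∑_{k=1}^{11} k² = 11×12×23/6 = 506
∑_{k=1}^{1} k² = 1×2×3/6 = 1
∑_{k=2}^{11} k² = 506 - 1 = 505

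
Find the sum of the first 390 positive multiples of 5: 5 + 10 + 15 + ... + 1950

Factor out 5: = 5(1 + 2 + ... + 390) = 5 × n(n+1)/2
= 5 × 390×391/2
= 5 × 76245
= 381225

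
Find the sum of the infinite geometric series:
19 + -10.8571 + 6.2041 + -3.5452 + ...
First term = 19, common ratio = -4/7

For |r| < 1, S = a / (1 - r)
S = 19 / (1 - (-4/7))
S = 19 / (11/7)
S = 133/11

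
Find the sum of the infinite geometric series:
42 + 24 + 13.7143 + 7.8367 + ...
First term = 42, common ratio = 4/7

For |r| < 1, S = a / (1 - r)
S = 42 / (1 - (4/7))
S = 42 / (3/7)
S = 98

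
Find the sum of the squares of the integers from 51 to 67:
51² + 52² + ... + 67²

Use ∑_{k=1}^{n} k² = n(n+1)(2n+1)/6, then subtract the first 50 terms.
∑_{k=1}^{67} k² = 67×68×135/6 = 102510
∑_{k=1}^{50} k² = 50×51×101/6 = 42925
∑_{k=51}^{67} k² = 102510 - 42925 = 59585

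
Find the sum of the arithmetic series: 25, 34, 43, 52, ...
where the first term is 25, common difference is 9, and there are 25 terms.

Sₙ = n/2 × (first + last)
Last term = a + (n-1)d = 25 + (25-1)×9 = 241
S_25 = 25/2 × (25 + 241)
S_25 = 25/2 × 266 = 3325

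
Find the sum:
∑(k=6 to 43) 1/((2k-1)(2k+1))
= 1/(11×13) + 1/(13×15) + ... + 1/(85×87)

Partial fractions: 1/((2k-1)(2k+1)) = (1/2)[1/(2k-1) - 1/(2k+1)]
The series telescopes:
= (1/2)[1/11 - 1/87]
= 38/957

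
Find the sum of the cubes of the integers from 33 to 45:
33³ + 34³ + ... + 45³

Use ∑_{k=1}^{n} k³ = [n(n+1)/2]², then subtract the first 32 terms.
∑_{k=1}^{45} k³ = [45×46/2]² = 1035² = 1071225
∑_{k=1}^{32} k³ = [32×33/2]² = 528² = 278784
∑_{k=33}^{45} k³ = 1071225 - 278784 = 792441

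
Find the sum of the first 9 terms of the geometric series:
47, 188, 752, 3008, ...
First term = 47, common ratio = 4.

Sₙ = a(1 - rⁿ) / (1 - r)
S_9 = 47(1 - 4^9) / (1 - 4)
S_9 = 47(1 - 262144) / (-3)
S_9 = 4106907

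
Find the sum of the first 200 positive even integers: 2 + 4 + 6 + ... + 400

Sum of first n even numbers = n(n+1)
= 200×201
= 40200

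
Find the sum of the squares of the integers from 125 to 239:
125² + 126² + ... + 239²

Use ∑_{k=1}^{n} k² = n(n+1)(2n+1)/6, then subtract the first 124 terms.
∑_{k=1}^{239} k² = 239×240×479/6 = 4579240
∑_{k=1}^{124} k² = 124×125×249/6 = 643250
∑_{k=125}^{239} k² = 4579240 - 643250 = 3935990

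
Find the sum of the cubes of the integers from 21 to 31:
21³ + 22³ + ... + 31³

Use ∑_{k=1}^{n} k³ = [n(n+1)/2]², then subtract the first 20 terms.
∑_{k=1}^{31} k³ = [31×32/2]² = 496² = 246016
∑_{k=1}^{20} k³ = [20×21/2]² = 210² = 44100
∑_{k=21}^{31} k³ = 246016 - 44100 = 201916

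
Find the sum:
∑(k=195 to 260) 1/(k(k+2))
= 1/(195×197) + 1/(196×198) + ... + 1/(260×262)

Partial fractions: 1/(k(k+2)) = (1/2)[1/k - 1/(k+2)]
Telescoping leaves the first two and last two terms:
= (1/2)[1/195 + 1/196 - 1/261 - 1/262]
= 1124717/871186680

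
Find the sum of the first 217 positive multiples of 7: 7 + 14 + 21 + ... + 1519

Factor out 7: = 7(1 + 2 + ... + 217) = 7 × n(n+1)/2
= 7 × 217×218/2
= 7 × 23653
= 165571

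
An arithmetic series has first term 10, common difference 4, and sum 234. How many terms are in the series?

Using S = n/2 × [2a + (n-1)d]
234 = n/2 × [2(10) + (n-1)(4)]
234 = n/2 × [20 + 4n - 4]
468 = n × [16 + 4n]
4n² + (16)n - 468 = 0
Discriminant: Δ = (16)² - 4(4)(-468) = 256 + 7488 = 7744
√Δ = 88
n = [-(16) + √Δ] / (2·4) = (-16 + 88) / 8 = 72 / 8 = 9
(The negative root is discarded since n must be a positive integer.)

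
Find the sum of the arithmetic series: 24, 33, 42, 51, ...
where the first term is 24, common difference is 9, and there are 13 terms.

Sₙ = n/2 × (first + last)
Last term = a + (n-1)d = 24 + (13-1)×9 = 132
S_13 = 13/2 × (24 + 132)
S_13 = 13/2 × 156 = 1014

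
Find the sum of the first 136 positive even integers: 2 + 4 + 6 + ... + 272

Sum of first n even numbers = n(n+1)
= 136×137
= 18632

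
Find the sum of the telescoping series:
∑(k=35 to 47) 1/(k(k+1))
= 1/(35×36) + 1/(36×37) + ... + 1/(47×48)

Partial fractions: 1/(k(k+1)) = 1/k - 1/(k+1)
The series telescopes:
= (1/35 - 1/36) + (1/36 - 1/37) + ... + (1/47 - 1/48)
= 1/35 - 1/48
= 13/1680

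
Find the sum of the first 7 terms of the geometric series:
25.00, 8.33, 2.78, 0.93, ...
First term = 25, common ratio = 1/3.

Sₙ = a(1 - rⁿ) / (1 - r)
S_7 = 25(1 - (1/3)^7) / (1 - (1/3))
S_7 = 25(1 - (1/2187)) / (2/3)
S_7 = 27325/729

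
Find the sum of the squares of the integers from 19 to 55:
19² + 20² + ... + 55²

Use ∑_{k=1}^{n} k² = n(n+1)(2n+1)/6, then subtract the first 18 terms.
∑_{k=1}^{55} k² = 55×56×111/6 = 56980
∑_{k=1}^{18} k² = 18×19×37/6 = 2109
∑_{k=19}^{55} k² = 56980 - 2109 = 54871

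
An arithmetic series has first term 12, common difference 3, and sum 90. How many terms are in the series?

Using S = n/2 × [2a + (n-1)d]
90 = n/2 × [2(12) + (n-1)(3)]
90 = n/2 × [24 + 3n - 3]
180 = n × [21 + 3n]
3n² + (21)n - 180 = 0
Discriminant: Δ = (21)² - 4(3)(-180) = 441 + 2160 = 2601
√Δ = 51
n = [-(21) + √Δ] / (2·3) = (-21 + 51) / 6 = 30 / 6 = 5
(The negative root is discarded since n must be a positive integer.)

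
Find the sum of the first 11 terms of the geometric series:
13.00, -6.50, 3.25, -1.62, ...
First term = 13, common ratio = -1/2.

Sₙ = a(1 - rⁿ) / (1 - r)
S_11 = 13(1 - (-1/2)^11) / (1 - (-1/2))
S_11 = 13(1 - (-1/2048)) / (3/2)
S_11 = 8879/1024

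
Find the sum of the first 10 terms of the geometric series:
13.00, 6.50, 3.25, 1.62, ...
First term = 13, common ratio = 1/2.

Sₙ = a(1 - rⁿ) / (1 - r)
S_10 = 13(1 - (1/2)^10) / (1 - (1/2))
S_10 = 13(1 - (1/1024)) / (1/2)
S_10 = 13299/512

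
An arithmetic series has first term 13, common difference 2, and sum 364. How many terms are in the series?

Using S = n/2 × [2a + (n-1)d]
364 = n/2 × [2(13) + (n-1)(2)]
364 = n/2 × [26 + 2n - 2]
728 = n × [24 + 2n]
2n² + (24)n - 728 = 0
Discriminant: Δ = (24)² - 4(2)(-728) = 576 + 5824 = 6400
√Δ = 80
n = [-(24) + √Δ] / (2·2) = (-24 + 80) / 4 = 56 / 4 = 14
(The negative root is discarded since n must be a positive integer.)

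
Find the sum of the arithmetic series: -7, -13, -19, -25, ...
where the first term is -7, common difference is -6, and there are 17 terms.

Sₙ = n/2 × (first + last)
Last term = a + (n-1)d = -7 + (17-1)×(-6) = -103
S_17 = 17/2 × (-7 + (-103))
S_17 = 17/2 × (-110) = -935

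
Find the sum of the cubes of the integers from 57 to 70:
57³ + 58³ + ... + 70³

Use ∑_{k=1}^{n} k³ = [n(n+1)/2]², then subtract the first 56 terms.
∑_{k=1}^{70} k³ = [70×71/2]² = 2485² = 6175225
∑_{k=1}^{56} k³ = [56×57/2]² = 1596² = 2547216
∑_{k=57}^{70} k³ = 6175225 - 2547216 = 3628009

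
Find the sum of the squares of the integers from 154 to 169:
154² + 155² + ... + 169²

Use ∑_{k=1}^{n} k² = n(n+1)(2n+1)/6, then subtract the first 153 terms.
∑_{k=1}^{169} k² = 169×170×339/6 = 1623245
∑_{k=1}^{153} k² = 153×154×307/6 = 1205589
∑_{k=154}^{169} k² = 1623245 - 1205589 = 417656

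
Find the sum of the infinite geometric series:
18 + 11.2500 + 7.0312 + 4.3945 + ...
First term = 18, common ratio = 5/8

For |r| < 1, S = a / (1 - r)
S = 18 / (1 - (5/8))
S = 18 / (3/8)
S = 48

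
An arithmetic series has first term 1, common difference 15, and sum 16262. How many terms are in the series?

Using S = n/2 × [2a + (n-1)d]
16262 = n/2 × [2(1) + (n-1)(15)]
16262 = n/2 × [2 + 15n - 15]
32524 = n × [-13 + 15n]
15n² + (-13)n - 32524 = 0
Discriminant: Δ = (-13)² - 4(15)(-32524) = 169 + 1951440 = 1951609
√Δ = 1397
n = [-(-13) + √Δ] / (2·15) = (13 + 1397) / 30 = 1410 / 30 = 47
(The negative root is discarded since n must be a positive integer.)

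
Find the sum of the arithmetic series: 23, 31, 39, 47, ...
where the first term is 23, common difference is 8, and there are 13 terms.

Sₙ = n/2 × (first + last)
Last term = a + (n-1)d = 23 + (13-1)×8 = 119
S_13 = 13/2 × (23 + 119)
S_13 = 13/2 × 142 = 923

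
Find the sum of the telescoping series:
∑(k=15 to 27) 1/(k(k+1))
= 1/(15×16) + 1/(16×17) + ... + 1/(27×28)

Partial fractions: 1/(k(k+1)) = 1/k - 1/(k+1)
The series telescopes:
= (1/15 - 1/16) + (1/16 - 1/17) + ... + (1/27 - 1/28)
= 1/15 - 1/28
= 13/420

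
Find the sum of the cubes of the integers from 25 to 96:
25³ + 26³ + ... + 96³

Use ∑_{k=1}^{n} k³ = [n(n+1)/2]², then subtract the first 24 terms.
∑_{k=1}^{96} k³ = [96×97/2]² = 4656² = 21678336
∑_{k=1}^{24} k³ = [24×25/2]² = 300² = 90000
∑_{k=25}^{96} k³ = 21678336 - 90000 = 21588336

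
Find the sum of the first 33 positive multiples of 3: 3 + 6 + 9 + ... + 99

Factor out 3: = 3(1 + 2 + ... + 33) = 3 × n(n+1)/2
= 3 × 33×34/2
= 3 × 561
= 1683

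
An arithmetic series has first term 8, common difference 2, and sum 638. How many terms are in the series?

Using S = n/2 × [2a + (n-1)d]
638 = n/2 × [2(8) + (n-1)(2)]
638 = n/2 × [16 + 2n - 2]
1276 = n × [14 + 2n]
2n² + (14)n - 1276 = 0
Discriminant: Δ = (14)² - 4(2)(-1276) = 196 + 10208 = 10404
√Δ = 102
n = [-(14) + √Δ] / (2·2) = (-14 + 102) / 4 = 88 / 4 = 22
(The negative root is discarded since n must be a positive integer.)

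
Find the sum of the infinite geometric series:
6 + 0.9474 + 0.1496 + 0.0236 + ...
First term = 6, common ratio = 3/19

For |r| < 1, S = a / (1 - r)
S = 6 / (1 - (3/19))
S = 6 / (16/19)
S = 57/8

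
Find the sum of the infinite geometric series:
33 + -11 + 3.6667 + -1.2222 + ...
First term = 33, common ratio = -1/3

For |r| < 1, S = a / (1 - r)
S = 33 / (1 - (-1/3))
S = 33 / (4/3)
S = 99/4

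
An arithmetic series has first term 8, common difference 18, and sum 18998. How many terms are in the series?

Using S = n/2 × [2a + (n-1)d]
18998 = n/2 × [2(8) + (n-1)(18)]
18998 = n/2 × [16 + 18n - 18]
37996 = n × [-2 + 18n]
18n² + (-2)n - 37996 = 0
Discriminant: Δ = (-2)² - 4(18)(-37996) = 4 + 2735712 = 2735716
√Δ = 1654
n = [-(-2) + √Δ] / (2·18) = (2 + 1654) / 36 = 1656 / 36 = 46
(The negative root is discarded since n must be a positive integer.)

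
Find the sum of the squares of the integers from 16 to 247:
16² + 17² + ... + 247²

Use ∑_{k=1}^{n} k² = n(n+1)(2n+1)/6, then subtract the first 15 terms.
∑_{k=1}^{247} k² = 247×248×495/6 = 5053620
∑_{k=1}^{15} k² = 15×16×31/6 = 1240
∑_{k=16}^{247} k² = 5053620 - 1240 = 5052380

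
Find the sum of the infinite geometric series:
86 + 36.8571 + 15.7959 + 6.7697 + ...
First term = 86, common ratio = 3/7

For |r| < 1, S = a / (1 - r)
S = 86 / (1 - (3/7))
S = 86 / (4/7)
S = 301/2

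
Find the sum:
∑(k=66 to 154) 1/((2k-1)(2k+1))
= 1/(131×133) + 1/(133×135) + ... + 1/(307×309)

Partial fractions: 1/((2k-1)(2k+1)) = (1/2)[1/(2k-1) - 1/(2k+1)]
The series telescopes:
= (1/2)[1/131 - 1/309]
= 89/40479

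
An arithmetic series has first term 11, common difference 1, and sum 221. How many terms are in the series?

Using S = n/2 × [2a + (n-1)d]
221 = n/2 × [2(11) + (n-1)(1)]
221 = n/2 × [22 + 1n - 1]
442 = n × [21 + 1n]
1n² + (21)n - 442 = 0
Discriminant: Δ = (21)² - 4(1)(-442) = 441 + 1768 = 2209
√Δ = 47
n = [-(21) + √Δ] / (2·1) = (-21 + 47) / 2 = 26 / 2 = 13
(The negative root is discarded since n must be a positive integer.)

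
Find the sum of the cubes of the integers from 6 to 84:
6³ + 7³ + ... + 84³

Use ∑_{k=1}^{n} k³ = [n(n+1)/2]², then subtract the first 5 terms.
∑_{k=1}^{84} k³ = [84×85/2]² = 3570² = 12744900
∑_{k=1}^{5} k³ = [5×6/2]² = 15² = 225
∑_{k=6}^{84} k³ = 12744900 - 225 = 12744675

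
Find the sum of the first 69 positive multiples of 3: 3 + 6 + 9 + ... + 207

Factor out 3: = 3(1 + 2 + ... + 69) = 3 × n(n+1)/2
= 3 × 69×70/2
= 3 × 2415
= 7245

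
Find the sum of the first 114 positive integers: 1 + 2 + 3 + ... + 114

Formula: ∑k = n(n+1)/2
= 114×115/2
= 13110/2
= 6555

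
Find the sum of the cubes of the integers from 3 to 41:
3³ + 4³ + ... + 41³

Use ∑_{k=1}^{n} k³ = [n(n+1)/2]², then subtract the first 2 terms.
∑_{k=1}^{41} k³ = [41×42/2]² = 861² = 741321
∑_{k=1}^{2} k³ = [2×3/2]² = 3² = 9
∑_{k=3}^{41} k³ = 741321 - 9 = 741312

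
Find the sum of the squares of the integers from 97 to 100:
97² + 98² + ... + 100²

Use ∑_{k=1}^{n} k² = n(n+1)(2n+1)/6, then subtract the first 96 terms.
∑_{k=1}^{100} k² = 100×101×201/6 = 338350
∑_{k=1}^{96} k² = 96×97×193/6 = 299536
∑_{k=97}^{100} k² = 338350 - 299536 = 38814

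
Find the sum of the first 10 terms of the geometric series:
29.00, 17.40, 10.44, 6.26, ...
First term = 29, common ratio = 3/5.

Sₙ = a(1 - rⁿ) / (1 - r)
S_10 = 29(1 - (3/5)^10) / (1 - (3/5))
S_10 = 29(1 - (59049/9765625)) / (2/5)
S_10 = 140745352/1953125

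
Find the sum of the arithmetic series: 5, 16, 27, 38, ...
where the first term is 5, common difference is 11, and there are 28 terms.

Sₙ = n/2 × (first + last)
Last term = a + (n-1)d = 5 + (28-1)×11 = 302
S_28 = 28/2 × (5 + 302)
S_28 = 28/2 × 307 = 4298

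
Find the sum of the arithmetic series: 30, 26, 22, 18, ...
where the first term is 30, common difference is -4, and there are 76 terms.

Sₙ = n/2 × (first + last)
Last term = a + (n-1)d = 30 + (76-1)×(-4) = -270
S_76 = 76/2 × (30 + (-270))
S_76 = 76/2 × (-240) = -9120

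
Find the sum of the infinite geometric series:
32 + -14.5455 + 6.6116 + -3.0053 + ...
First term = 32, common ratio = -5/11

For |r| < 1, S = a / (1 - r)
S = 32 / (1 - (-5/11))
S = 32 / (16/11)
S = 22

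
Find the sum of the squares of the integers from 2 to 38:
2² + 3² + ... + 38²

Use ∑_{k=1}^{n} k² = n(n+1)(2n+1)/6, then subtract the first 1 terms.
∑_{k=1}^{38} k² = 38×39×77/6 = 19019
∑_{k=1}^{1} k² = 1×2×3/6 = 1
∑_{k=2}^{38} k² = 19019 - 1 = 19018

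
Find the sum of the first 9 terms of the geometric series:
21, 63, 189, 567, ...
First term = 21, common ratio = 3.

Sₙ = a(1 - rⁿ) / (1 - r)
S_9 = 21(1 - 3^9) / (1 - 3)
S_9 = 21(1 - 19683) / (-2)
S_9 = 206661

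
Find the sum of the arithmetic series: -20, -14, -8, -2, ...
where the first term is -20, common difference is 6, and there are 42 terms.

Sₙ = n/2 × (first + last)
Last term = a + (n-1)d = -20 + (42-1)×6 = 226
S_42 = 42/2 × (-20 + 226)
S_42 = 42/2 × 206 = 4326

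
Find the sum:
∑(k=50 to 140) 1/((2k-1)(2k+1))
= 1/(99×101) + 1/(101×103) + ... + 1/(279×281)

Partial fractions: 1/((2k-1)(2k+1)) = (1/2)[1/(2k-1) - 1/(2k+1)]
The series telescopes:
= (1/2)[1/99 - 1/281]
= 91/27819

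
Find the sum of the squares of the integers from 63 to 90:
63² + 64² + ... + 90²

Use ∑_{k=1}^{n} k² = n(n+1)(2n+1)/6, then subtract the first 62 terms.
∑_{k=1}^{90} k² = 90×91×181/6 = 247065
∑_{k=1}^{62} k² = 62×63×125/6 = 81375
∑_{k=63}^{90} k² = 247065 - 81375 = 165690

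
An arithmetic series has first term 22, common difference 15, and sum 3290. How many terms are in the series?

Using S = n/2 × [2a + (n-1)d]
3290 = n/2 × [2(22) + (n-1)(15)]
3290 = n/2 × [44 + 15n - 15]
6580 = n × [29 + 15n]
15n² + (29)n - 6580 = 0
Discriminant: Δ = (29)² - 4(15)(-6580) = 841 + 394800 = 395641
√Δ = 629
n = [-(29) + √Δ] / (2·15) = (-29 + 629) / 30 = 600 / 30 = 20
(The negative root is discarded since n must be a positive integer.)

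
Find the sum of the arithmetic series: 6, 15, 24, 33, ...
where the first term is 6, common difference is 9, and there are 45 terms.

Sₙ = n/2 × (first + last)
Last term = a + (n-1)d = 6 + (45-1)×9 = 402
S_45 = 45/2 × (6 + 402)
S_45 = 45/2 × 408 = 9180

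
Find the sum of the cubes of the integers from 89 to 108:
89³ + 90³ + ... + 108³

Use ∑_{k=1}^{n} k³ = [n(n+1)/2]², then subtract the first 88 terms.
∑_{k=1}^{108} k³ = [108×109/2]² = 5886² = 34644996
∑_{k=1}^{88} k³ = [88×89/2]² = 3916² = 15335056
∑_{k=89}^{108} k³ = 34644996 - 15335056 = 19309940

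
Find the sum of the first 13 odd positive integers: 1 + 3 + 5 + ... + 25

Sum of first n odd numbers = n²
= 13²
= 169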